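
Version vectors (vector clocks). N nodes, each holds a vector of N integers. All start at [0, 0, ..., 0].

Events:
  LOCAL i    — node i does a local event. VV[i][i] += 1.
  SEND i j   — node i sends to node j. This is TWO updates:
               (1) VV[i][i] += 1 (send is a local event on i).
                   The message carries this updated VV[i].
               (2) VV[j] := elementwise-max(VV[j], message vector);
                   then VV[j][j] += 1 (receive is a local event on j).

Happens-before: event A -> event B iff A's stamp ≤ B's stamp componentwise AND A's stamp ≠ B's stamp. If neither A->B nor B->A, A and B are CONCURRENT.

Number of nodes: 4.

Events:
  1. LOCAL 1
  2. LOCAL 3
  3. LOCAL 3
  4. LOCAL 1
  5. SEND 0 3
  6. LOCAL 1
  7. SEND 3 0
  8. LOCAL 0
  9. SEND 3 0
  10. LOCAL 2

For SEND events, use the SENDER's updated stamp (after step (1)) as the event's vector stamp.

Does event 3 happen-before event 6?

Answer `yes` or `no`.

Initial: VV[0]=[0, 0, 0, 0]
Initial: VV[1]=[0, 0, 0, 0]
Initial: VV[2]=[0, 0, 0, 0]
Initial: VV[3]=[0, 0, 0, 0]
Event 1: LOCAL 1: VV[1][1]++ -> VV[1]=[0, 1, 0, 0]
Event 2: LOCAL 3: VV[3][3]++ -> VV[3]=[0, 0, 0, 1]
Event 3: LOCAL 3: VV[3][3]++ -> VV[3]=[0, 0, 0, 2]
Event 4: LOCAL 1: VV[1][1]++ -> VV[1]=[0, 2, 0, 0]
Event 5: SEND 0->3: VV[0][0]++ -> VV[0]=[1, 0, 0, 0], msg_vec=[1, 0, 0, 0]; VV[3]=max(VV[3],msg_vec) then VV[3][3]++ -> VV[3]=[1, 0, 0, 3]
Event 6: LOCAL 1: VV[1][1]++ -> VV[1]=[0, 3, 0, 0]
Event 7: SEND 3->0: VV[3][3]++ -> VV[3]=[1, 0, 0, 4], msg_vec=[1, 0, 0, 4]; VV[0]=max(VV[0],msg_vec) then VV[0][0]++ -> VV[0]=[2, 0, 0, 4]
Event 8: LOCAL 0: VV[0][0]++ -> VV[0]=[3, 0, 0, 4]
Event 9: SEND 3->0: VV[3][3]++ -> VV[3]=[1, 0, 0, 5], msg_vec=[1, 0, 0, 5]; VV[0]=max(VV[0],msg_vec) then VV[0][0]++ -> VV[0]=[4, 0, 0, 5]
Event 10: LOCAL 2: VV[2][2]++ -> VV[2]=[0, 0, 1, 0]
Event 3 stamp: [0, 0, 0, 2]
Event 6 stamp: [0, 3, 0, 0]
[0, 0, 0, 2] <= [0, 3, 0, 0]? False. Equal? False. Happens-before: False

Answer: no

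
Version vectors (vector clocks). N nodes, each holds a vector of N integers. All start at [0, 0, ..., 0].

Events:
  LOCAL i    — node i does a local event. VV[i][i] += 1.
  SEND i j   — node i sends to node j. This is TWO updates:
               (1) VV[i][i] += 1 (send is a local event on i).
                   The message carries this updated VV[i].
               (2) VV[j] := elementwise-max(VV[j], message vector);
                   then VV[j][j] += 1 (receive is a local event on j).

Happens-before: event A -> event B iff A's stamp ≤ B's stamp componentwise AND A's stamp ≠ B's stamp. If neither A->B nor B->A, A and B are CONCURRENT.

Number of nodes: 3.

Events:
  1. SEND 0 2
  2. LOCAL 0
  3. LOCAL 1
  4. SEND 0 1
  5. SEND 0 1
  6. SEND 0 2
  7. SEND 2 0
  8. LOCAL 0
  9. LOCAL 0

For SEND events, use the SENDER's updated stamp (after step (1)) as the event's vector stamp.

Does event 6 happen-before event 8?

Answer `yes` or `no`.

Initial: VV[0]=[0, 0, 0]
Initial: VV[1]=[0, 0, 0]
Initial: VV[2]=[0, 0, 0]
Event 1: SEND 0->2: VV[0][0]++ -> VV[0]=[1, 0, 0], msg_vec=[1, 0, 0]; VV[2]=max(VV[2],msg_vec) then VV[2][2]++ -> VV[2]=[1, 0, 1]
Event 2: LOCAL 0: VV[0][0]++ -> VV[0]=[2, 0, 0]
Event 3: LOCAL 1: VV[1][1]++ -> VV[1]=[0, 1, 0]
Event 4: SEND 0->1: VV[0][0]++ -> VV[0]=[3, 0, 0], msg_vec=[3, 0, 0]; VV[1]=max(VV[1],msg_vec) then VV[1][1]++ -> VV[1]=[3, 2, 0]
Event 5: SEND 0->1: VV[0][0]++ -> VV[0]=[4, 0, 0], msg_vec=[4, 0, 0]; VV[1]=max(VV[1],msg_vec) then VV[1][1]++ -> VV[1]=[4, 3, 0]
Event 6: SEND 0->2: VV[0][0]++ -> VV[0]=[5, 0, 0], msg_vec=[5, 0, 0]; VV[2]=max(VV[2],msg_vec) then VV[2][2]++ -> VV[2]=[5, 0, 2]
Event 7: SEND 2->0: VV[2][2]++ -> VV[2]=[5, 0, 3], msg_vec=[5, 0, 3]; VV[0]=max(VV[0],msg_vec) then VV[0][0]++ -> VV[0]=[6, 0, 3]
Event 8: LOCAL 0: VV[0][0]++ -> VV[0]=[7, 0, 3]
Event 9: LOCAL 0: VV[0][0]++ -> VV[0]=[8, 0, 3]
Event 6 stamp: [5, 0, 0]
Event 8 stamp: [7, 0, 3]
[5, 0, 0] <= [7, 0, 3]? True. Equal? False. Happens-before: True

Answer: yes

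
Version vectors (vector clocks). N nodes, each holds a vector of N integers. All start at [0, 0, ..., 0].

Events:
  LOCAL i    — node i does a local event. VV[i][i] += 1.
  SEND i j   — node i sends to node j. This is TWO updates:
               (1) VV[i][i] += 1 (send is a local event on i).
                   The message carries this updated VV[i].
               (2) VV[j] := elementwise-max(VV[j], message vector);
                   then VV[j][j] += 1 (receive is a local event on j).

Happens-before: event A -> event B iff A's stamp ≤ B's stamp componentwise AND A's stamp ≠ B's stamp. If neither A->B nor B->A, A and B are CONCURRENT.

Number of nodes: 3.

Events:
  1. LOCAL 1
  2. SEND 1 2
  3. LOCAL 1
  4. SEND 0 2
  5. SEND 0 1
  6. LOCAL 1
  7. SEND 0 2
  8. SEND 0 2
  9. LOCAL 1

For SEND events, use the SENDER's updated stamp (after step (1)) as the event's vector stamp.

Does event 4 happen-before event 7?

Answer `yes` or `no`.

Answer: yes

Derivation:
Initial: VV[0]=[0, 0, 0]
Initial: VV[1]=[0, 0, 0]
Initial: VV[2]=[0, 0, 0]
Event 1: LOCAL 1: VV[1][1]++ -> VV[1]=[0, 1, 0]
Event 2: SEND 1->2: VV[1][1]++ -> VV[1]=[0, 2, 0], msg_vec=[0, 2, 0]; VV[2]=max(VV[2],msg_vec) then VV[2][2]++ -> VV[2]=[0, 2, 1]
Event 3: LOCAL 1: VV[1][1]++ -> VV[1]=[0, 3, 0]
Event 4: SEND 0->2: VV[0][0]++ -> VV[0]=[1, 0, 0], msg_vec=[1, 0, 0]; VV[2]=max(VV[2],msg_vec) then VV[2][2]++ -> VV[2]=[1, 2, 2]
Event 5: SEND 0->1: VV[0][0]++ -> VV[0]=[2, 0, 0], msg_vec=[2, 0, 0]; VV[1]=max(VV[1],msg_vec) then VV[1][1]++ -> VV[1]=[2, 4, 0]
Event 6: LOCAL 1: VV[1][1]++ -> VV[1]=[2, 5, 0]
Event 7: SEND 0->2: VV[0][0]++ -> VV[0]=[3, 0, 0], msg_vec=[3, 0, 0]; VV[2]=max(VV[2],msg_vec) then VV[2][2]++ -> VV[2]=[3, 2, 3]
Event 8: SEND 0->2: VV[0][0]++ -> VV[0]=[4, 0, 0], msg_vec=[4, 0, 0]; VV[2]=max(VV[2],msg_vec) then VV[2][2]++ -> VV[2]=[4, 2, 4]
Event 9: LOCAL 1: VV[1][1]++ -> VV[1]=[2, 6, 0]
Event 4 stamp: [1, 0, 0]
Event 7 stamp: [3, 0, 0]
[1, 0, 0] <= [3, 0, 0]? True. Equal? False. Happens-before: True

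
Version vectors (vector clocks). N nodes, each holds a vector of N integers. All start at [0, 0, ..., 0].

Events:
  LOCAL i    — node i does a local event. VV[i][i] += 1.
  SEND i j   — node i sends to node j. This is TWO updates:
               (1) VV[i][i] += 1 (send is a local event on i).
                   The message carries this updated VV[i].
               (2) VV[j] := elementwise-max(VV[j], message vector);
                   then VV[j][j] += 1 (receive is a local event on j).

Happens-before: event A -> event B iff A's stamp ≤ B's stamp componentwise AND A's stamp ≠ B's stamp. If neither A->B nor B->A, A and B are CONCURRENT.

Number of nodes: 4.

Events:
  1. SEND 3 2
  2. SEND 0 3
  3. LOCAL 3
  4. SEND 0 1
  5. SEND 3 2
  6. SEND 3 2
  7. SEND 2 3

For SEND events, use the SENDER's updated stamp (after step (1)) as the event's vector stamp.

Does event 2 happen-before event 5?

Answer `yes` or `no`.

Initial: VV[0]=[0, 0, 0, 0]
Initial: VV[1]=[0, 0, 0, 0]
Initial: VV[2]=[0, 0, 0, 0]
Initial: VV[3]=[0, 0, 0, 0]
Event 1: SEND 3->2: VV[3][3]++ -> VV[3]=[0, 0, 0, 1], msg_vec=[0, 0, 0, 1]; VV[2]=max(VV[2],msg_vec) then VV[2][2]++ -> VV[2]=[0, 0, 1, 1]
Event 2: SEND 0->3: VV[0][0]++ -> VV[0]=[1, 0, 0, 0], msg_vec=[1, 0, 0, 0]; VV[3]=max(VV[3],msg_vec) then VV[3][3]++ -> VV[3]=[1, 0, 0, 2]
Event 3: LOCAL 3: VV[3][3]++ -> VV[3]=[1, 0, 0, 3]
Event 4: SEND 0->1: VV[0][0]++ -> VV[0]=[2, 0, 0, 0], msg_vec=[2, 0, 0, 0]; VV[1]=max(VV[1],msg_vec) then VV[1][1]++ -> VV[1]=[2, 1, 0, 0]
Event 5: SEND 3->2: VV[3][3]++ -> VV[3]=[1, 0, 0, 4], msg_vec=[1, 0, 0, 4]; VV[2]=max(VV[2],msg_vec) then VV[2][2]++ -> VV[2]=[1, 0, 2, 4]
Event 6: SEND 3->2: VV[3][3]++ -> VV[3]=[1, 0, 0, 5], msg_vec=[1, 0, 0, 5]; VV[2]=max(VV[2],msg_vec) then VV[2][2]++ -> VV[2]=[1, 0, 3, 5]
Event 7: SEND 2->3: VV[2][2]++ -> VV[2]=[1, 0, 4, 5], msg_vec=[1, 0, 4, 5]; VV[3]=max(VV[3],msg_vec) then VV[3][3]++ -> VV[3]=[1, 0, 4, 6]
Event 2 stamp: [1, 0, 0, 0]
Event 5 stamp: [1, 0, 0, 4]
[1, 0, 0, 0] <= [1, 0, 0, 4]? True. Equal? False. Happens-before: True

Answer: yes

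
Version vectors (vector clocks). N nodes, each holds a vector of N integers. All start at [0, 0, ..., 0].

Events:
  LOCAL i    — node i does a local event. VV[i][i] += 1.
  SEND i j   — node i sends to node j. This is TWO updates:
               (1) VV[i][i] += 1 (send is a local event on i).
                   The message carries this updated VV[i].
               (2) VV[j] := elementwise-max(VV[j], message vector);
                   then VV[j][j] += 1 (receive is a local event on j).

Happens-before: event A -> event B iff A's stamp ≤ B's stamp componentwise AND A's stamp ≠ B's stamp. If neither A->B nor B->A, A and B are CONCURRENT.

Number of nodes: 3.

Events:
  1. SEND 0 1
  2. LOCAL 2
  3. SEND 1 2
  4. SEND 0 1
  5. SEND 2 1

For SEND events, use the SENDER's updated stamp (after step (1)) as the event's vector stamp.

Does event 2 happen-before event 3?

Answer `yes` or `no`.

Initial: VV[0]=[0, 0, 0]
Initial: VV[1]=[0, 0, 0]
Initial: VV[2]=[0, 0, 0]
Event 1: SEND 0->1: VV[0][0]++ -> VV[0]=[1, 0, 0], msg_vec=[1, 0, 0]; VV[1]=max(VV[1],msg_vec) then VV[1][1]++ -> VV[1]=[1, 1, 0]
Event 2: LOCAL 2: VV[2][2]++ -> VV[2]=[0, 0, 1]
Event 3: SEND 1->2: VV[1][1]++ -> VV[1]=[1, 2, 0], msg_vec=[1, 2, 0]; VV[2]=max(VV[2],msg_vec) then VV[2][2]++ -> VV[2]=[1, 2, 2]
Event 4: SEND 0->1: VV[0][0]++ -> VV[0]=[2, 0, 0], msg_vec=[2, 0, 0]; VV[1]=max(VV[1],msg_vec) then VV[1][1]++ -> VV[1]=[2, 3, 0]
Event 5: SEND 2->1: VV[2][2]++ -> VV[2]=[1, 2, 3], msg_vec=[1, 2, 3]; VV[1]=max(VV[1],msg_vec) then VV[1][1]++ -> VV[1]=[2, 4, 3]
Event 2 stamp: [0, 0, 1]
Event 3 stamp: [1, 2, 0]
[0, 0, 1] <= [1, 2, 0]? False. Equal? False. Happens-before: False

Answer: no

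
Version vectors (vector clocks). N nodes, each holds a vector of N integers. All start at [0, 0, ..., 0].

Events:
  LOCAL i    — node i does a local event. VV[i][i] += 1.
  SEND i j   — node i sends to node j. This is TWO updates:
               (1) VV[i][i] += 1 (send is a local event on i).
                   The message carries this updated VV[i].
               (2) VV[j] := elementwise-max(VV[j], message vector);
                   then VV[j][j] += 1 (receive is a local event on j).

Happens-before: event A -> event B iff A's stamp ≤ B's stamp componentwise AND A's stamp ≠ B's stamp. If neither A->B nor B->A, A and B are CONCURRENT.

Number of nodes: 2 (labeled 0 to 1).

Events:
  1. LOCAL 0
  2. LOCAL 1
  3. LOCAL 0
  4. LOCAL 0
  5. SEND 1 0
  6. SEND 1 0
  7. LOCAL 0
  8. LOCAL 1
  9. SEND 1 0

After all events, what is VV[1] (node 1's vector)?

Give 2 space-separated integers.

Initial: VV[0]=[0, 0]
Initial: VV[1]=[0, 0]
Event 1: LOCAL 0: VV[0][0]++ -> VV[0]=[1, 0]
Event 2: LOCAL 1: VV[1][1]++ -> VV[1]=[0, 1]
Event 3: LOCAL 0: VV[0][0]++ -> VV[0]=[2, 0]
Event 4: LOCAL 0: VV[0][0]++ -> VV[0]=[3, 0]
Event 5: SEND 1->0: VV[1][1]++ -> VV[1]=[0, 2], msg_vec=[0, 2]; VV[0]=max(VV[0],msg_vec) then VV[0][0]++ -> VV[0]=[4, 2]
Event 6: SEND 1->0: VV[1][1]++ -> VV[1]=[0, 3], msg_vec=[0, 3]; VV[0]=max(VV[0],msg_vec) then VV[0][0]++ -> VV[0]=[5, 3]
Event 7: LOCAL 0: VV[0][0]++ -> VV[0]=[6, 3]
Event 8: LOCAL 1: VV[1][1]++ -> VV[1]=[0, 4]
Event 9: SEND 1->0: VV[1][1]++ -> VV[1]=[0, 5], msg_vec=[0, 5]; VV[0]=max(VV[0],msg_vec) then VV[0][0]++ -> VV[0]=[7, 5]
Final vectors: VV[0]=[7, 5]; VV[1]=[0, 5]

Answer: 0 5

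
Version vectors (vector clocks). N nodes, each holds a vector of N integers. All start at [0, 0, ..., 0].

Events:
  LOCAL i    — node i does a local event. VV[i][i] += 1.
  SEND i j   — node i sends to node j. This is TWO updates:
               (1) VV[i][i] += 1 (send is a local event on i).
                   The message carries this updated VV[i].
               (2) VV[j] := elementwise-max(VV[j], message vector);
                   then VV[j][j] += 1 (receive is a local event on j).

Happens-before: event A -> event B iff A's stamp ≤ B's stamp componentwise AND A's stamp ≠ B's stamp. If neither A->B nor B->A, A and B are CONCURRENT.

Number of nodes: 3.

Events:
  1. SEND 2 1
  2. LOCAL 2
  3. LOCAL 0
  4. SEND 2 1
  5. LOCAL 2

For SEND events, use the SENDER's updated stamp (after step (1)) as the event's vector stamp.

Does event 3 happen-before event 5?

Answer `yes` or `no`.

Answer: no

Derivation:
Initial: VV[0]=[0, 0, 0]
Initial: VV[1]=[0, 0, 0]
Initial: VV[2]=[0, 0, 0]
Event 1: SEND 2->1: VV[2][2]++ -> VV[2]=[0, 0, 1], msg_vec=[0, 0, 1]; VV[1]=max(VV[1],msg_vec) then VV[1][1]++ -> VV[1]=[0, 1, 1]
Event 2: LOCAL 2: VV[2][2]++ -> VV[2]=[0, 0, 2]
Event 3: LOCAL 0: VV[0][0]++ -> VV[0]=[1, 0, 0]
Event 4: SEND 2->1: VV[2][2]++ -> VV[2]=[0, 0, 3], msg_vec=[0, 0, 3]; VV[1]=max(VV[1],msg_vec) then VV[1][1]++ -> VV[1]=[0, 2, 3]
Event 5: LOCAL 2: VV[2][2]++ -> VV[2]=[0, 0, 4]
Event 3 stamp: [1, 0, 0]
Event 5 stamp: [0, 0, 4]
[1, 0, 0] <= [0, 0, 4]? False. Equal? False. Happens-before: False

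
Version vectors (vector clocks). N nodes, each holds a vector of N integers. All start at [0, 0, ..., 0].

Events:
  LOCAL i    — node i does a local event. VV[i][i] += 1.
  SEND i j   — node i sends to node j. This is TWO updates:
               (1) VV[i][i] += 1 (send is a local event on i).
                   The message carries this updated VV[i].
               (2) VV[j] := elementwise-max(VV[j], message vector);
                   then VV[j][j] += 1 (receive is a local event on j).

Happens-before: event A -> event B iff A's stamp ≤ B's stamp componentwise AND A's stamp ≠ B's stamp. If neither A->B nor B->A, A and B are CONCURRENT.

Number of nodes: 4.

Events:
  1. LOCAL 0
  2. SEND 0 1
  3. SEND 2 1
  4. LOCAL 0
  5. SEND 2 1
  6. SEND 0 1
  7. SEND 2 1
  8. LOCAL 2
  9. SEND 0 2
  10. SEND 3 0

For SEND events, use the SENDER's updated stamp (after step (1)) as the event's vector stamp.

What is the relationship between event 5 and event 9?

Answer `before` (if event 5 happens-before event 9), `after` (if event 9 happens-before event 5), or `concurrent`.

Initial: VV[0]=[0, 0, 0, 0]
Initial: VV[1]=[0, 0, 0, 0]
Initial: VV[2]=[0, 0, 0, 0]
Initial: VV[3]=[0, 0, 0, 0]
Event 1: LOCAL 0: VV[0][0]++ -> VV[0]=[1, 0, 0, 0]
Event 2: SEND 0->1: VV[0][0]++ -> VV[0]=[2, 0, 0, 0], msg_vec=[2, 0, 0, 0]; VV[1]=max(VV[1],msg_vec) then VV[1][1]++ -> VV[1]=[2, 1, 0, 0]
Event 3: SEND 2->1: VV[2][2]++ -> VV[2]=[0, 0, 1, 0], msg_vec=[0, 0, 1, 0]; VV[1]=max(VV[1],msg_vec) then VV[1][1]++ -> VV[1]=[2, 2, 1, 0]
Event 4: LOCAL 0: VV[0][0]++ -> VV[0]=[3, 0, 0, 0]
Event 5: SEND 2->1: VV[2][2]++ -> VV[2]=[0, 0, 2, 0], msg_vec=[0, 0, 2, 0]; VV[1]=max(VV[1],msg_vec) then VV[1][1]++ -> VV[1]=[2, 3, 2, 0]
Event 6: SEND 0->1: VV[0][0]++ -> VV[0]=[4, 0, 0, 0], msg_vec=[4, 0, 0, 0]; VV[1]=max(VV[1],msg_vec) then VV[1][1]++ -> VV[1]=[4, 4, 2, 0]
Event 7: SEND 2->1: VV[2][2]++ -> VV[2]=[0, 0, 3, 0], msg_vec=[0, 0, 3, 0]; VV[1]=max(VV[1],msg_vec) then VV[1][1]++ -> VV[1]=[4, 5, 3, 0]
Event 8: LOCAL 2: VV[2][2]++ -> VV[2]=[0, 0, 4, 0]
Event 9: SEND 0->2: VV[0][0]++ -> VV[0]=[5, 0, 0, 0], msg_vec=[5, 0, 0, 0]; VV[2]=max(VV[2],msg_vec) then VV[2][2]++ -> VV[2]=[5, 0, 5, 0]
Event 10: SEND 3->0: VV[3][3]++ -> VV[3]=[0, 0, 0, 1], msg_vec=[0, 0, 0, 1]; VV[0]=max(VV[0],msg_vec) then VV[0][0]++ -> VV[0]=[6, 0, 0, 1]
Event 5 stamp: [0, 0, 2, 0]
Event 9 stamp: [5, 0, 0, 0]
[0, 0, 2, 0] <= [5, 0, 0, 0]? False
[5, 0, 0, 0] <= [0, 0, 2, 0]? False
Relation: concurrent

Answer: concurrent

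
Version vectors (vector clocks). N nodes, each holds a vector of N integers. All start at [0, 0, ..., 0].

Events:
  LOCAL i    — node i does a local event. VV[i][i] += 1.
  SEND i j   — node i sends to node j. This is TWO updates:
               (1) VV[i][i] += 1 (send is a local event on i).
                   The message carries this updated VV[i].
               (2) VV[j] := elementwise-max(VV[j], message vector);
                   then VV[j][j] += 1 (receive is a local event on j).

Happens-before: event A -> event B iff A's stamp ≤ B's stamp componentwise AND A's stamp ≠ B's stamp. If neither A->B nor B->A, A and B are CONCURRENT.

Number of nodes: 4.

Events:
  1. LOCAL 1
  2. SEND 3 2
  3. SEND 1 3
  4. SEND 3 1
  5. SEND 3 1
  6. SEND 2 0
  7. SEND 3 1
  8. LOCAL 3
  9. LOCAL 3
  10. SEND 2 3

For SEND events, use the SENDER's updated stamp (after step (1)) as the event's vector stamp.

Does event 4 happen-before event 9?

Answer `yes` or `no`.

Initial: VV[0]=[0, 0, 0, 0]
Initial: VV[1]=[0, 0, 0, 0]
Initial: VV[2]=[0, 0, 0, 0]
Initial: VV[3]=[0, 0, 0, 0]
Event 1: LOCAL 1: VV[1][1]++ -> VV[1]=[0, 1, 0, 0]
Event 2: SEND 3->2: VV[3][3]++ -> VV[3]=[0, 0, 0, 1], msg_vec=[0, 0, 0, 1]; VV[2]=max(VV[2],msg_vec) then VV[2][2]++ -> VV[2]=[0, 0, 1, 1]
Event 3: SEND 1->3: VV[1][1]++ -> VV[1]=[0, 2, 0, 0], msg_vec=[0, 2, 0, 0]; VV[3]=max(VV[3],msg_vec) then VV[3][3]++ -> VV[3]=[0, 2, 0, 2]
Event 4: SEND 3->1: VV[3][3]++ -> VV[3]=[0, 2, 0, 3], msg_vec=[0, 2, 0, 3]; VV[1]=max(VV[1],msg_vec) then VV[1][1]++ -> VV[1]=[0, 3, 0, 3]
Event 5: SEND 3->1: VV[3][3]++ -> VV[3]=[0, 2, 0, 4], msg_vec=[0, 2, 0, 4]; VV[1]=max(VV[1],msg_vec) then VV[1][1]++ -> VV[1]=[0, 4, 0, 4]
Event 6: SEND 2->0: VV[2][2]++ -> VV[2]=[0, 0, 2, 1], msg_vec=[0, 0, 2, 1]; VV[0]=max(VV[0],msg_vec) then VV[0][0]++ -> VV[0]=[1, 0, 2, 1]
Event 7: SEND 3->1: VV[3][3]++ -> VV[3]=[0, 2, 0, 5], msg_vec=[0, 2, 0, 5]; VV[1]=max(VV[1],msg_vec) then VV[1][1]++ -> VV[1]=[0, 5, 0, 5]
Event 8: LOCAL 3: VV[3][3]++ -> VV[3]=[0, 2, 0, 6]
Event 9: LOCAL 3: VV[3][3]++ -> VV[3]=[0, 2, 0, 7]
Event 10: SEND 2->3: VV[2][2]++ -> VV[2]=[0, 0, 3, 1], msg_vec=[0, 0, 3, 1]; VV[3]=max(VV[3],msg_vec) then VV[3][3]++ -> VV[3]=[0, 2, 3, 8]
Event 4 stamp: [0, 2, 0, 3]
Event 9 stamp: [0, 2, 0, 7]
[0, 2, 0, 3] <= [0, 2, 0, 7]? True. Equal? False. Happens-before: True

Answer: yes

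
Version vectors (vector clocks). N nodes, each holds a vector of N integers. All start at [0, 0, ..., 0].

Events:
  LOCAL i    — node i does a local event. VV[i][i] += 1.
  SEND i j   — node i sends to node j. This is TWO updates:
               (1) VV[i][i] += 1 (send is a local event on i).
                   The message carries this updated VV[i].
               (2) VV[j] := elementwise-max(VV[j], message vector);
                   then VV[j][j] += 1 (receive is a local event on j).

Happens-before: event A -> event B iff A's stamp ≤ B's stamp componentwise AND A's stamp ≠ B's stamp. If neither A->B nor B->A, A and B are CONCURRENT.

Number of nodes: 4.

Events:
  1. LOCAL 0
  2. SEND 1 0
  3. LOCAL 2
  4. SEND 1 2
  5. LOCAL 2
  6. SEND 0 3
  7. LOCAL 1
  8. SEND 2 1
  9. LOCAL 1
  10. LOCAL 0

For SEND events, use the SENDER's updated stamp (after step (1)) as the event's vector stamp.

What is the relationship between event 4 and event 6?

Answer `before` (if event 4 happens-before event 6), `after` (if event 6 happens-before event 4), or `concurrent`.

Initial: VV[0]=[0, 0, 0, 0]
Initial: VV[1]=[0, 0, 0, 0]
Initial: VV[2]=[0, 0, 0, 0]
Initial: VV[3]=[0, 0, 0, 0]
Event 1: LOCAL 0: VV[0][0]++ -> VV[0]=[1, 0, 0, 0]
Event 2: SEND 1->0: VV[1][1]++ -> VV[1]=[0, 1, 0, 0], msg_vec=[0, 1, 0, 0]; VV[0]=max(VV[0],msg_vec) then VV[0][0]++ -> VV[0]=[2, 1, 0, 0]
Event 3: LOCAL 2: VV[2][2]++ -> VV[2]=[0, 0, 1, 0]
Event 4: SEND 1->2: VV[1][1]++ -> VV[1]=[0, 2, 0, 0], msg_vec=[0, 2, 0, 0]; VV[2]=max(VV[2],msg_vec) then VV[2][2]++ -> VV[2]=[0, 2, 2, 0]
Event 5: LOCAL 2: VV[2][2]++ -> VV[2]=[0, 2, 3, 0]
Event 6: SEND 0->3: VV[0][0]++ -> VV[0]=[3, 1, 0, 0], msg_vec=[3, 1, 0, 0]; VV[3]=max(VV[3],msg_vec) then VV[3][3]++ -> VV[3]=[3, 1, 0, 1]
Event 7: LOCAL 1: VV[1][1]++ -> VV[1]=[0, 3, 0, 0]
Event 8: SEND 2->1: VV[2][2]++ -> VV[2]=[0, 2, 4, 0], msg_vec=[0, 2, 4, 0]; VV[1]=max(VV[1],msg_vec) then VV[1][1]++ -> VV[1]=[0, 4, 4, 0]
Event 9: LOCAL 1: VV[1][1]++ -> VV[1]=[0, 5, 4, 0]
Event 10: LOCAL 0: VV[0][0]++ -> VV[0]=[4, 1, 0, 0]
Event 4 stamp: [0, 2, 0, 0]
Event 6 stamp: [3, 1, 0, 0]
[0, 2, 0, 0] <= [3, 1, 0, 0]? False
[3, 1, 0, 0] <= [0, 2, 0, 0]? False
Relation: concurrent

Answer: concurrent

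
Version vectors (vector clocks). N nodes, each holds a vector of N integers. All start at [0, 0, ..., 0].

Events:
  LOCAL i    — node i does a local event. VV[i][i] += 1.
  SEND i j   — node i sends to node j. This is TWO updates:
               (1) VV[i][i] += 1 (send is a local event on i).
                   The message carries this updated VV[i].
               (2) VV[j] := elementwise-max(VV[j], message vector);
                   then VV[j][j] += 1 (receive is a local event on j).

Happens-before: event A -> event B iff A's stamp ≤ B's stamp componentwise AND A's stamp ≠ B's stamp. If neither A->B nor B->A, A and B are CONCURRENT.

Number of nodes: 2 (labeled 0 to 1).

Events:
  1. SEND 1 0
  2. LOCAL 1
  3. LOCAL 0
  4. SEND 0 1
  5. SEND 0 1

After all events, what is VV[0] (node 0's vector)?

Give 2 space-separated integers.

Initial: VV[0]=[0, 0]
Initial: VV[1]=[0, 0]
Event 1: SEND 1->0: VV[1][1]++ -> VV[1]=[0, 1], msg_vec=[0, 1]; VV[0]=max(VV[0],msg_vec) then VV[0][0]++ -> VV[0]=[1, 1]
Event 2: LOCAL 1: VV[1][1]++ -> VV[1]=[0, 2]
Event 3: LOCAL 0: VV[0][0]++ -> VV[0]=[2, 1]
Event 4: SEND 0->1: VV[0][0]++ -> VV[0]=[3, 1], msg_vec=[3, 1]; VV[1]=max(VV[1],msg_vec) then VV[1][1]++ -> VV[1]=[3, 3]
Event 5: SEND 0->1: VV[0][0]++ -> VV[0]=[4, 1], msg_vec=[4, 1]; VV[1]=max(VV[1],msg_vec) then VV[1][1]++ -> VV[1]=[4, 4]
Final vectors: VV[0]=[4, 1]; VV[1]=[4, 4]

Answer: 4 1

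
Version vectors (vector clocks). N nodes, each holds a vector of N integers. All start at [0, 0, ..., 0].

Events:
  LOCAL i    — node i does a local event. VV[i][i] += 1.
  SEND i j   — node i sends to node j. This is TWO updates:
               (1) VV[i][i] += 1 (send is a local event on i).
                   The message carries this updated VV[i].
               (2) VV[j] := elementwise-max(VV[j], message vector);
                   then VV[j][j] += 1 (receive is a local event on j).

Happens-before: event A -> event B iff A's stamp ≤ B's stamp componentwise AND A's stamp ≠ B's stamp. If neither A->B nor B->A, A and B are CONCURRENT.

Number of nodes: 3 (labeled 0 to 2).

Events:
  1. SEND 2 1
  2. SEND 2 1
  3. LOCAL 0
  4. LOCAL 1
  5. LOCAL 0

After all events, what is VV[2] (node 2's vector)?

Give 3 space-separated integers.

Initial: VV[0]=[0, 0, 0]
Initial: VV[1]=[0, 0, 0]
Initial: VV[2]=[0, 0, 0]
Event 1: SEND 2->1: VV[2][2]++ -> VV[2]=[0, 0, 1], msg_vec=[0, 0, 1]; VV[1]=max(VV[1],msg_vec) then VV[1][1]++ -> VV[1]=[0, 1, 1]
Event 2: SEND 2->1: VV[2][2]++ -> VV[2]=[0, 0, 2], msg_vec=[0, 0, 2]; VV[1]=max(VV[1],msg_vec) then VV[1][1]++ -> VV[1]=[0, 2, 2]
Event 3: LOCAL 0: VV[0][0]++ -> VV[0]=[1, 0, 0]
Event 4: LOCAL 1: VV[1][1]++ -> VV[1]=[0, 3, 2]
Event 5: LOCAL 0: VV[0][0]++ -> VV[0]=[2, 0, 0]
Final vectors: VV[0]=[2, 0, 0]; VV[1]=[0, 3, 2]; VV[2]=[0, 0, 2]

Answer: 0 0 2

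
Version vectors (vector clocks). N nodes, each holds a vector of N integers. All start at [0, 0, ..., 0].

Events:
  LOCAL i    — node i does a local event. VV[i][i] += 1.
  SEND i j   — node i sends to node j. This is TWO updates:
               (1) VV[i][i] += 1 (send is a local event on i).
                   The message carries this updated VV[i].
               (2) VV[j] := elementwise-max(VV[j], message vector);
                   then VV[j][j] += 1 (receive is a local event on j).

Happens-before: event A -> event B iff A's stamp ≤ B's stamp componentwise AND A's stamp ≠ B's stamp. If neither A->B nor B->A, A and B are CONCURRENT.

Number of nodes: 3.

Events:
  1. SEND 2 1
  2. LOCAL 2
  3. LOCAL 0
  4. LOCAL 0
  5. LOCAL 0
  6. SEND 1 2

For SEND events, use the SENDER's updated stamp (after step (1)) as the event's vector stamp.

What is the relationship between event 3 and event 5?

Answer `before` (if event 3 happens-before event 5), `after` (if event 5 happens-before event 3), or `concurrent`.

Initial: VV[0]=[0, 0, 0]
Initial: VV[1]=[0, 0, 0]
Initial: VV[2]=[0, 0, 0]
Event 1: SEND 2->1: VV[2][2]++ -> VV[2]=[0, 0, 1], msg_vec=[0, 0, 1]; VV[1]=max(VV[1],msg_vec) then VV[1][1]++ -> VV[1]=[0, 1, 1]
Event 2: LOCAL 2: VV[2][2]++ -> VV[2]=[0, 0, 2]
Event 3: LOCAL 0: VV[0][0]++ -> VV[0]=[1, 0, 0]
Event 4: LOCAL 0: VV[0][0]++ -> VV[0]=[2, 0, 0]
Event 5: LOCAL 0: VV[0][0]++ -> VV[0]=[3, 0, 0]
Event 6: SEND 1->2: VV[1][1]++ -> VV[1]=[0, 2, 1], msg_vec=[0, 2, 1]; VV[2]=max(VV[2],msg_vec) then VV[2][2]++ -> VV[2]=[0, 2, 3]
Event 3 stamp: [1, 0, 0]
Event 5 stamp: [3, 0, 0]
[1, 0, 0] <= [3, 0, 0]? True
[3, 0, 0] <= [1, 0, 0]? False
Relation: before

Answer: before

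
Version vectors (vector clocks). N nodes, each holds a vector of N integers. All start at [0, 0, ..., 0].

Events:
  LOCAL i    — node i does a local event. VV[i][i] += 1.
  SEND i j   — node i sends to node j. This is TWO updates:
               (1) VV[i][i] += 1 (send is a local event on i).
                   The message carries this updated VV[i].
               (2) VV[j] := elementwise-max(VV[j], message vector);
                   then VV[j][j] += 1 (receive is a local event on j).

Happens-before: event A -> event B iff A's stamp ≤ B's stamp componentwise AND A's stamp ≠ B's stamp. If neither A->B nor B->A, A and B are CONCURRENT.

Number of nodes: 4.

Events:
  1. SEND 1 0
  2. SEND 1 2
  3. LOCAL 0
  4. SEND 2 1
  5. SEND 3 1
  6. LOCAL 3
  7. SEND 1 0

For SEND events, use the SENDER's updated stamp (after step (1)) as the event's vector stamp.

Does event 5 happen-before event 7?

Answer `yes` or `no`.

Initial: VV[0]=[0, 0, 0, 0]
Initial: VV[1]=[0, 0, 0, 0]
Initial: VV[2]=[0, 0, 0, 0]
Initial: VV[3]=[0, 0, 0, 0]
Event 1: SEND 1->0: VV[1][1]++ -> VV[1]=[0, 1, 0, 0], msg_vec=[0, 1, 0, 0]; VV[0]=max(VV[0],msg_vec) then VV[0][0]++ -> VV[0]=[1, 1, 0, 0]
Event 2: SEND 1->2: VV[1][1]++ -> VV[1]=[0, 2, 0, 0], msg_vec=[0, 2, 0, 0]; VV[2]=max(VV[2],msg_vec) then VV[2][2]++ -> VV[2]=[0, 2, 1, 0]
Event 3: LOCAL 0: VV[0][0]++ -> VV[0]=[2, 1, 0, 0]
Event 4: SEND 2->1: VV[2][2]++ -> VV[2]=[0, 2, 2, 0], msg_vec=[0, 2, 2, 0]; VV[1]=max(VV[1],msg_vec) then VV[1][1]++ -> VV[1]=[0, 3, 2, 0]
Event 5: SEND 3->1: VV[3][3]++ -> VV[3]=[0, 0, 0, 1], msg_vec=[0, 0, 0, 1]; VV[1]=max(VV[1],msg_vec) then VV[1][1]++ -> VV[1]=[0, 4, 2, 1]
Event 6: LOCAL 3: VV[3][3]++ -> VV[3]=[0, 0, 0, 2]
Event 7: SEND 1->0: VV[1][1]++ -> VV[1]=[0, 5, 2, 1], msg_vec=[0, 5, 2, 1]; VV[0]=max(VV[0],msg_vec) then VV[0][0]++ -> VV[0]=[3, 5, 2, 1]
Event 5 stamp: [0, 0, 0, 1]
Event 7 stamp: [0, 5, 2, 1]
[0, 0, 0, 1] <= [0, 5, 2, 1]? True. Equal? False. Happens-before: True

Answer: yes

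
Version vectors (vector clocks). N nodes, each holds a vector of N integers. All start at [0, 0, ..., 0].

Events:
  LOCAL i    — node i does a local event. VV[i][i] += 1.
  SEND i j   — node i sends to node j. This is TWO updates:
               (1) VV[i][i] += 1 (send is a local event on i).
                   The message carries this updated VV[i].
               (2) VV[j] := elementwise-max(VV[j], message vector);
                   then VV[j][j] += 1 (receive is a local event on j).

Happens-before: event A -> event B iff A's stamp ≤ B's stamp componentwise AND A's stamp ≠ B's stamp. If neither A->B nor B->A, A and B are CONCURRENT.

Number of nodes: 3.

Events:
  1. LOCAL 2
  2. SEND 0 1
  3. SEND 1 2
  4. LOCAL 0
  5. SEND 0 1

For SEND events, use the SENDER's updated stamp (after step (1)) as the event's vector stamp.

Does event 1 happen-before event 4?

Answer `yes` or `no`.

Initial: VV[0]=[0, 0, 0]
Initial: VV[1]=[0, 0, 0]
Initial: VV[2]=[0, 0, 0]
Event 1: LOCAL 2: VV[2][2]++ -> VV[2]=[0, 0, 1]
Event 2: SEND 0->1: VV[0][0]++ -> VV[0]=[1, 0, 0], msg_vec=[1, 0, 0]; VV[1]=max(VV[1],msg_vec) then VV[1][1]++ -> VV[1]=[1, 1, 0]
Event 3: SEND 1->2: VV[1][1]++ -> VV[1]=[1, 2, 0], msg_vec=[1, 2, 0]; VV[2]=max(VV[2],msg_vec) then VV[2][2]++ -> VV[2]=[1, 2, 2]
Event 4: LOCAL 0: VV[0][0]++ -> VV[0]=[2, 0, 0]
Event 5: SEND 0->1: VV[0][0]++ -> VV[0]=[3, 0, 0], msg_vec=[3, 0, 0]; VV[1]=max(VV[1],msg_vec) then VV[1][1]++ -> VV[1]=[3, 3, 0]
Event 1 stamp: [0, 0, 1]
Event 4 stamp: [2, 0, 0]
[0, 0, 1] <= [2, 0, 0]? False. Equal? False. Happens-before: False

Answer: no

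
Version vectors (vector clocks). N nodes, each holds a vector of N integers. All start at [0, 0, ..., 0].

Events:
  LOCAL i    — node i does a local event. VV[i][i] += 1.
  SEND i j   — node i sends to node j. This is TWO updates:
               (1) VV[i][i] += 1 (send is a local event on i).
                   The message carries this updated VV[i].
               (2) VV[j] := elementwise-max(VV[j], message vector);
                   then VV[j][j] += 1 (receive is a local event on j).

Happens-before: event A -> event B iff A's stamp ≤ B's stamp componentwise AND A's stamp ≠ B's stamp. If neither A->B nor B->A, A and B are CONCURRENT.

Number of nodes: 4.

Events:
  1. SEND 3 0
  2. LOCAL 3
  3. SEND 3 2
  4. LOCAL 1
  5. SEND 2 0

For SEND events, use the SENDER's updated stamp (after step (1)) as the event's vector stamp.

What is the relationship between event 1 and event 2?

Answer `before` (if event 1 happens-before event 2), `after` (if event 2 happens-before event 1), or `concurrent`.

Answer: before

Derivation:
Initial: VV[0]=[0, 0, 0, 0]
Initial: VV[1]=[0, 0, 0, 0]
Initial: VV[2]=[0, 0, 0, 0]
Initial: VV[3]=[0, 0, 0, 0]
Event 1: SEND 3->0: VV[3][3]++ -> VV[3]=[0, 0, 0, 1], msg_vec=[0, 0, 0, 1]; VV[0]=max(VV[0],msg_vec) then VV[0][0]++ -> VV[0]=[1, 0, 0, 1]
Event 2: LOCAL 3: VV[3][3]++ -> VV[3]=[0, 0, 0, 2]
Event 3: SEND 3->2: VV[3][3]++ -> VV[3]=[0, 0, 0, 3], msg_vec=[0, 0, 0, 3]; VV[2]=max(VV[2],msg_vec) then VV[2][2]++ -> VV[2]=[0, 0, 1, 3]
Event 4: LOCAL 1: VV[1][1]++ -> VV[1]=[0, 1, 0, 0]
Event 5: SEND 2->0: VV[2][2]++ -> VV[2]=[0, 0, 2, 3], msg_vec=[0, 0, 2, 3]; VV[0]=max(VV[0],msg_vec) then VV[0][0]++ -> VV[0]=[2, 0, 2, 3]
Event 1 stamp: [0, 0, 0, 1]
Event 2 stamp: [0, 0, 0, 2]
[0, 0, 0, 1] <= [0, 0, 0, 2]? True
[0, 0, 0, 2] <= [0, 0, 0, 1]? False
Relation: before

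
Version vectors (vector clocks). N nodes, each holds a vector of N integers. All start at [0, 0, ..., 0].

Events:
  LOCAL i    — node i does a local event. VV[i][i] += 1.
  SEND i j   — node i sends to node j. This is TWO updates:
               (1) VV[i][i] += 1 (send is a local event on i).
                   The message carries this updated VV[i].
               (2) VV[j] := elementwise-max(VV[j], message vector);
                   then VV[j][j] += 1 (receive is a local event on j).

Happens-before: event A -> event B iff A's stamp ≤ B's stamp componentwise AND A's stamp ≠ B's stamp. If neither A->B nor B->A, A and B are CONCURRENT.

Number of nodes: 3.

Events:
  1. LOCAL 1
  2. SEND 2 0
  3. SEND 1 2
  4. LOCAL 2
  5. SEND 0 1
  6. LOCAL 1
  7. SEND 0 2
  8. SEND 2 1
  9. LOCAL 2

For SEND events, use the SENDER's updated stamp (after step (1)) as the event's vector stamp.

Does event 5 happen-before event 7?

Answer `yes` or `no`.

Answer: yes

Derivation:
Initial: VV[0]=[0, 0, 0]
Initial: VV[1]=[0, 0, 0]
Initial: VV[2]=[0, 0, 0]
Event 1: LOCAL 1: VV[1][1]++ -> VV[1]=[0, 1, 0]
Event 2: SEND 2->0: VV[2][2]++ -> VV[2]=[0, 0, 1], msg_vec=[0, 0, 1]; VV[0]=max(VV[0],msg_vec) then VV[0][0]++ -> VV[0]=[1, 0, 1]
Event 3: SEND 1->2: VV[1][1]++ -> VV[1]=[0, 2, 0], msg_vec=[0, 2, 0]; VV[2]=max(VV[2],msg_vec) then VV[2][2]++ -> VV[2]=[0, 2, 2]
Event 4: LOCAL 2: VV[2][2]++ -> VV[2]=[0, 2, 3]
Event 5: SEND 0->1: VV[0][0]++ -> VV[0]=[2, 0, 1], msg_vec=[2, 0, 1]; VV[1]=max(VV[1],msg_vec) then VV[1][1]++ -> VV[1]=[2, 3, 1]
Event 6: LOCAL 1: VV[1][1]++ -> VV[1]=[2, 4, 1]
Event 7: SEND 0->2: VV[0][0]++ -> VV[0]=[3, 0, 1], msg_vec=[3, 0, 1]; VV[2]=max(VV[2],msg_vec) then VV[2][2]++ -> VV[2]=[3, 2, 4]
Event 8: SEND 2->1: VV[2][2]++ -> VV[2]=[3, 2, 5], msg_vec=[3, 2, 5]; VV[1]=max(VV[1],msg_vec) then VV[1][1]++ -> VV[1]=[3, 5, 5]
Event 9: LOCAL 2: VV[2][2]++ -> VV[2]=[3, 2, 6]
Event 5 stamp: [2, 0, 1]
Event 7 stamp: [3, 0, 1]
[2, 0, 1] <= [3, 0, 1]? True. Equal? False. Happens-before: True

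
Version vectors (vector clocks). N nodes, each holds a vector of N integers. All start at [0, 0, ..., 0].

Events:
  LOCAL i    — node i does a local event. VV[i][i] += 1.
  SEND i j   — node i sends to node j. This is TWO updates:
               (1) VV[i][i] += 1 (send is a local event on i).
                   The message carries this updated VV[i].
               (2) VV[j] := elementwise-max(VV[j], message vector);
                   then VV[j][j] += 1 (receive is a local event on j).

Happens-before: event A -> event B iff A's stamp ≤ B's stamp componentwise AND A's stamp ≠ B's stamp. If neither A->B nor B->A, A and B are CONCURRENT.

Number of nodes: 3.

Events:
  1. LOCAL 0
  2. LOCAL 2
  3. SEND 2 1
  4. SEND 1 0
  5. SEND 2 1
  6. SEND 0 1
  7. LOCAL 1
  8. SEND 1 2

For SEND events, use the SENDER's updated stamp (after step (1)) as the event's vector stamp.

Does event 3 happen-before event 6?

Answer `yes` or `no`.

Initial: VV[0]=[0, 0, 0]
Initial: VV[1]=[0, 0, 0]
Initial: VV[2]=[0, 0, 0]
Event 1: LOCAL 0: VV[0][0]++ -> VV[0]=[1, 0, 0]
Event 2: LOCAL 2: VV[2][2]++ -> VV[2]=[0, 0, 1]
Event 3: SEND 2->1: VV[2][2]++ -> VV[2]=[0, 0, 2], msg_vec=[0, 0, 2]; VV[1]=max(VV[1],msg_vec) then VV[1][1]++ -> VV[1]=[0, 1, 2]
Event 4: SEND 1->0: VV[1][1]++ -> VV[1]=[0, 2, 2], msg_vec=[0, 2, 2]; VV[0]=max(VV[0],msg_vec) then VV[0][0]++ -> VV[0]=[2, 2, 2]
Event 5: SEND 2->1: VV[2][2]++ -> VV[2]=[0, 0, 3], msg_vec=[0, 0, 3]; VV[1]=max(VV[1],msg_vec) then VV[1][1]++ -> VV[1]=[0, 3, 3]
Event 6: SEND 0->1: VV[0][0]++ -> VV[0]=[3, 2, 2], msg_vec=[3, 2, 2]; VV[1]=max(VV[1],msg_vec) then VV[1][1]++ -> VV[1]=[3, 4, 3]
Event 7: LOCAL 1: VV[1][1]++ -> VV[1]=[3, 5, 3]
Event 8: SEND 1->2: VV[1][1]++ -> VV[1]=[3, 6, 3], msg_vec=[3, 6, 3]; VV[2]=max(VV[2],msg_vec) then VV[2][2]++ -> VV[2]=[3, 6, 4]
Event 3 stamp: [0, 0, 2]
Event 6 stamp: [3, 2, 2]
[0, 0, 2] <= [3, 2, 2]? True. Equal? False. Happens-before: True

Answer: yes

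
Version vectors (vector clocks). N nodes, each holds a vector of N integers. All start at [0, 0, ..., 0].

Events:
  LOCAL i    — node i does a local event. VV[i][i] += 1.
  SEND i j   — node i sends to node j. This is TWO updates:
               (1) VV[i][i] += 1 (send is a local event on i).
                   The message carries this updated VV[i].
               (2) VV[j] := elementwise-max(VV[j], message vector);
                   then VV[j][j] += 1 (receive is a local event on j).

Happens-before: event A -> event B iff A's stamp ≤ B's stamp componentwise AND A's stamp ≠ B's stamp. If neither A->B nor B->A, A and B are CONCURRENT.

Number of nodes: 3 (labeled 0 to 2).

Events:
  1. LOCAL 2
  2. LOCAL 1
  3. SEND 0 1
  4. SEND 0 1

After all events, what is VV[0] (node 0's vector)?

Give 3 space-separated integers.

Answer: 2 0 0

Derivation:
Initial: VV[0]=[0, 0, 0]
Initial: VV[1]=[0, 0, 0]
Initial: VV[2]=[0, 0, 0]
Event 1: LOCAL 2: VV[2][2]++ -> VV[2]=[0, 0, 1]
Event 2: LOCAL 1: VV[1][1]++ -> VV[1]=[0, 1, 0]
Event 3: SEND 0->1: VV[0][0]++ -> VV[0]=[1, 0, 0], msg_vec=[1, 0, 0]; VV[1]=max(VV[1],msg_vec) then VV[1][1]++ -> VV[1]=[1, 2, 0]
Event 4: SEND 0->1: VV[0][0]++ -> VV[0]=[2, 0, 0], msg_vec=[2, 0, 0]; VV[1]=max(VV[1],msg_vec) then VV[1][1]++ -> VV[1]=[2, 3, 0]
Final vectors: VV[0]=[2, 0, 0]; VV[1]=[2, 3, 0]; VV[2]=[0, 0, 1]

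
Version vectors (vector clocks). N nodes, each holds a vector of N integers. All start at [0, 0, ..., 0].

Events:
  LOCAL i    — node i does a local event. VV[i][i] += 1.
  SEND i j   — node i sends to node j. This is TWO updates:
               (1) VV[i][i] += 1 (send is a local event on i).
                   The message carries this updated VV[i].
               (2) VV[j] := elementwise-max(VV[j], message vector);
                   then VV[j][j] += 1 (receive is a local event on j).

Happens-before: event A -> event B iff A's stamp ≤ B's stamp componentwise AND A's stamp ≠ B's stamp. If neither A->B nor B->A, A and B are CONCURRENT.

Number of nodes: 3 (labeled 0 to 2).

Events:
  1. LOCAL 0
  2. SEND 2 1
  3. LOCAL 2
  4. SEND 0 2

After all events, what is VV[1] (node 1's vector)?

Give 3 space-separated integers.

Answer: 0 1 1

Derivation:
Initial: VV[0]=[0, 0, 0]
Initial: VV[1]=[0, 0, 0]
Initial: VV[2]=[0, 0, 0]
Event 1: LOCAL 0: VV[0][0]++ -> VV[0]=[1, 0, 0]
Event 2: SEND 2->1: VV[2][2]++ -> VV[2]=[0, 0, 1], msg_vec=[0, 0, 1]; VV[1]=max(VV[1],msg_vec) then VV[1][1]++ -> VV[1]=[0, 1, 1]
Event 3: LOCAL 2: VV[2][2]++ -> VV[2]=[0, 0, 2]
Event 4: SEND 0->2: VV[0][0]++ -> VV[0]=[2, 0, 0], msg_vec=[2, 0, 0]; VV[2]=max(VV[2],msg_vec) then VV[2][2]++ -> VV[2]=[2, 0, 3]
Final vectors: VV[0]=[2, 0, 0]; VV[1]=[0, 1, 1]; VV[2]=[2, 0, 3]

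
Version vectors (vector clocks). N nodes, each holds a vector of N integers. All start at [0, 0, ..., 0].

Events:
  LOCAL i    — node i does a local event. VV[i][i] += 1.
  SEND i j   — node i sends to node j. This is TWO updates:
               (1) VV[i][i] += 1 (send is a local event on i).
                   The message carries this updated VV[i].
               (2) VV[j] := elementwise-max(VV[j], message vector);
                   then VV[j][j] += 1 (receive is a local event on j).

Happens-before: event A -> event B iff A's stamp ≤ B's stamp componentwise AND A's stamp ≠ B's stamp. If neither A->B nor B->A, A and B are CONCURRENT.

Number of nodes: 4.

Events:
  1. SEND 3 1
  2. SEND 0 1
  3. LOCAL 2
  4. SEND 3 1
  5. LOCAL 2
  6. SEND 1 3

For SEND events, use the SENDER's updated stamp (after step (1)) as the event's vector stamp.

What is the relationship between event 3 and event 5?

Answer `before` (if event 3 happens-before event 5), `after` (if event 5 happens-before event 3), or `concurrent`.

Answer: before

Derivation:
Initial: VV[0]=[0, 0, 0, 0]
Initial: VV[1]=[0, 0, 0, 0]
Initial: VV[2]=[0, 0, 0, 0]
Initial: VV[3]=[0, 0, 0, 0]
Event 1: SEND 3->1: VV[3][3]++ -> VV[3]=[0, 0, 0, 1], msg_vec=[0, 0, 0, 1]; VV[1]=max(VV[1],msg_vec) then VV[1][1]++ -> VV[1]=[0, 1, 0, 1]
Event 2: SEND 0->1: VV[0][0]++ -> VV[0]=[1, 0, 0, 0], msg_vec=[1, 0, 0, 0]; VV[1]=max(VV[1],msg_vec) then VV[1][1]++ -> VV[1]=[1, 2, 0, 1]
Event 3: LOCAL 2: VV[2][2]++ -> VV[2]=[0, 0, 1, 0]
Event 4: SEND 3->1: VV[3][3]++ -> VV[3]=[0, 0, 0, 2], msg_vec=[0, 0, 0, 2]; VV[1]=max(VV[1],msg_vec) then VV[1][1]++ -> VV[1]=[1, 3, 0, 2]
Event 5: LOCAL 2: VV[2][2]++ -> VV[2]=[0, 0, 2, 0]
Event 6: SEND 1->3: VV[1][1]++ -> VV[1]=[1, 4, 0, 2], msg_vec=[1, 4, 0, 2]; VV[3]=max(VV[3],msg_vec) then VV[3][3]++ -> VV[3]=[1, 4, 0, 3]
Event 3 stamp: [0, 0, 1, 0]
Event 5 stamp: [0, 0, 2, 0]
[0, 0, 1, 0] <= [0, 0, 2, 0]? True
[0, 0, 2, 0] <= [0, 0, 1, 0]? False
Relation: before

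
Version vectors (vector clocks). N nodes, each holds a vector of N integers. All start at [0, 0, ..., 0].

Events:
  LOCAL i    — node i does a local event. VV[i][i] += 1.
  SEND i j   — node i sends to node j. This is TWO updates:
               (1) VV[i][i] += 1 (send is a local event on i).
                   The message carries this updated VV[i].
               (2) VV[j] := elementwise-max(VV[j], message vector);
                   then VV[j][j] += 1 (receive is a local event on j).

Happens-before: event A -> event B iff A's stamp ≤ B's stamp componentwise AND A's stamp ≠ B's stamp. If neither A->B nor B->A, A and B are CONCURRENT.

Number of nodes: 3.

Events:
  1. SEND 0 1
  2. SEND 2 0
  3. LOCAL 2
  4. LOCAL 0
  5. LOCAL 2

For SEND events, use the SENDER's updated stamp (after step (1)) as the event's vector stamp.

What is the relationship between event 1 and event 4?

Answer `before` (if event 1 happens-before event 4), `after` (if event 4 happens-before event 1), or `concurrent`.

Answer: before

Derivation:
Initial: VV[0]=[0, 0, 0]
Initial: VV[1]=[0, 0, 0]
Initial: VV[2]=[0, 0, 0]
Event 1: SEND 0->1: VV[0][0]++ -> VV[0]=[1, 0, 0], msg_vec=[1, 0, 0]; VV[1]=max(VV[1],msg_vec) then VV[1][1]++ -> VV[1]=[1, 1, 0]
Event 2: SEND 2->0: VV[2][2]++ -> VV[2]=[0, 0, 1], msg_vec=[0, 0, 1]; VV[0]=max(VV[0],msg_vec) then VV[0][0]++ -> VV[0]=[2, 0, 1]
Event 3: LOCAL 2: VV[2][2]++ -> VV[2]=[0, 0, 2]
Event 4: LOCAL 0: VV[0][0]++ -> VV[0]=[3, 0, 1]
Event 5: LOCAL 2: VV[2][2]++ -> VV[2]=[0, 0, 3]
Event 1 stamp: [1, 0, 0]
Event 4 stamp: [3, 0, 1]
[1, 0, 0] <= [3, 0, 1]? True
[3, 0, 1] <= [1, 0, 0]? False
Relation: before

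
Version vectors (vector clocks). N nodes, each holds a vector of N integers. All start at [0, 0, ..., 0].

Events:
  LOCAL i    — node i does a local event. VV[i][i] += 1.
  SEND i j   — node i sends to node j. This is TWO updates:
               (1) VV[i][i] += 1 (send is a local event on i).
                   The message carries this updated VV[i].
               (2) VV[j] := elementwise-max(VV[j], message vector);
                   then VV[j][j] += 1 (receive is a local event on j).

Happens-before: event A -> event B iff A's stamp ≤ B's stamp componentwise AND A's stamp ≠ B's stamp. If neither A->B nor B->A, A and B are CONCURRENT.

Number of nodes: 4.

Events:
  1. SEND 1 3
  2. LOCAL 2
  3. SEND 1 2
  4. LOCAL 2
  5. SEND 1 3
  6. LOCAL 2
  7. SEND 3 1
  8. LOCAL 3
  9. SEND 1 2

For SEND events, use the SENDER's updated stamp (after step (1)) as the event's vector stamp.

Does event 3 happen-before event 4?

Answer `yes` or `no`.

Initial: VV[0]=[0, 0, 0, 0]
Initial: VV[1]=[0, 0, 0, 0]
Initial: VV[2]=[0, 0, 0, 0]
Initial: VV[3]=[0, 0, 0, 0]
Event 1: SEND 1->3: VV[1][1]++ -> VV[1]=[0, 1, 0, 0], msg_vec=[0, 1, 0, 0]; VV[3]=max(VV[3],msg_vec) then VV[3][3]++ -> VV[3]=[0, 1, 0, 1]
Event 2: LOCAL 2: VV[2][2]++ -> VV[2]=[0, 0, 1, 0]
Event 3: SEND 1->2: VV[1][1]++ -> VV[1]=[0, 2, 0, 0], msg_vec=[0, 2, 0, 0]; VV[2]=max(VV[2],msg_vec) then VV[2][2]++ -> VV[2]=[0, 2, 2, 0]
Event 4: LOCAL 2: VV[2][2]++ -> VV[2]=[0, 2, 3, 0]
Event 5: SEND 1->3: VV[1][1]++ -> VV[1]=[0, 3, 0, 0], msg_vec=[0, 3, 0, 0]; VV[3]=max(VV[3],msg_vec) then VV[3][3]++ -> VV[3]=[0, 3, 0, 2]
Event 6: LOCAL 2: VV[2][2]++ -> VV[2]=[0, 2, 4, 0]
Event 7: SEND 3->1: VV[3][3]++ -> VV[3]=[0, 3, 0, 3], msg_vec=[0, 3, 0, 3]; VV[1]=max(VV[1],msg_vec) then VV[1][1]++ -> VV[1]=[0, 4, 0, 3]
Event 8: LOCAL 3: VV[3][3]++ -> VV[3]=[0, 3, 0, 4]
Event 9: SEND 1->2: VV[1][1]++ -> VV[1]=[0, 5, 0, 3], msg_vec=[0, 5, 0, 3]; VV[2]=max(VV[2],msg_vec) then VV[2][2]++ -> VV[2]=[0, 5, 5, 3]
Event 3 stamp: [0, 2, 0, 0]
Event 4 stamp: [0, 2, 3, 0]
[0, 2, 0, 0] <= [0, 2, 3, 0]? True. Equal? False. Happens-before: True

Answer: yes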